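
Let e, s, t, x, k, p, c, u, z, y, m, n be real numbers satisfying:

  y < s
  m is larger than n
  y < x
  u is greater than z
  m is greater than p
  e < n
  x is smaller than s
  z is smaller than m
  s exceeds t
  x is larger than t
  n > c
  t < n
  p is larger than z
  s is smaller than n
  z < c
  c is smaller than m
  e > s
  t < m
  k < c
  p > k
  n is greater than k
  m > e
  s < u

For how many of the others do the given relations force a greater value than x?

5

The elements the relations force above x are s, e, u, n, m — no chain reaches any other.
That is 5.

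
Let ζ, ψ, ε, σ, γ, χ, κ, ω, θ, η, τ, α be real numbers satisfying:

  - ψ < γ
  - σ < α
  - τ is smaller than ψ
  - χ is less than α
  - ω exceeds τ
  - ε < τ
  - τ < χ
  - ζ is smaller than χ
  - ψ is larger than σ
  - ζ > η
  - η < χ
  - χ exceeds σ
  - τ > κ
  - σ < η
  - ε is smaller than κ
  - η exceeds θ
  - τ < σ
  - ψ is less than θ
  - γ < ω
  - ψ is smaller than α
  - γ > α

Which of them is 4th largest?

χ

The consecutive relations fix a unique order: ε < κ < τ < σ < ψ < θ < η < ζ < χ < α < γ < ω.
Counting 4 from the largest end gives χ.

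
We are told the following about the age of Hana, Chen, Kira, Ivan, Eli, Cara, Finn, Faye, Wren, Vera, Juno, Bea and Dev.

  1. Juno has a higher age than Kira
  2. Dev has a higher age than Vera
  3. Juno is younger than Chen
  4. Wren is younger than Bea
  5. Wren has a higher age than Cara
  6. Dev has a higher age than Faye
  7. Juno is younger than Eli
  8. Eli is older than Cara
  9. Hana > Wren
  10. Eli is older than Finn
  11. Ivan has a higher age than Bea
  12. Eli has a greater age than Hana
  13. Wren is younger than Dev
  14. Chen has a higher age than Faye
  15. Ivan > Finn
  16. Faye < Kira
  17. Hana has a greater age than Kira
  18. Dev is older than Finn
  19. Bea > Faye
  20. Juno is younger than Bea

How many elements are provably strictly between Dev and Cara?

The relations place Cara below Dev. An element lies strictly between them when it is forced above Cara and also forced below Dev.
Above Cara: {Wren, Hana, Bea, Ivan, Eli}. Below Dev: {Faye, Vera, Wren, Finn}.
Intersection: {Wren} — 1.

1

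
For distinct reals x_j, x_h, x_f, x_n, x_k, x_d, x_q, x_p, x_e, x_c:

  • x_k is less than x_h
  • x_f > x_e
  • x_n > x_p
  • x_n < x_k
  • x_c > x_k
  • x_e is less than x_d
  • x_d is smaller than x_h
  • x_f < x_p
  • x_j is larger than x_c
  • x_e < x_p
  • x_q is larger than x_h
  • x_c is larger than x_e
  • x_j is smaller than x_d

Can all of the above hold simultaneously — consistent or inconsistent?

consistent

Every relation is compatible with x_e < x_f < x_p < x_n < x_k < x_c < x_j < x_d < x_h < x_q; the set is consistent.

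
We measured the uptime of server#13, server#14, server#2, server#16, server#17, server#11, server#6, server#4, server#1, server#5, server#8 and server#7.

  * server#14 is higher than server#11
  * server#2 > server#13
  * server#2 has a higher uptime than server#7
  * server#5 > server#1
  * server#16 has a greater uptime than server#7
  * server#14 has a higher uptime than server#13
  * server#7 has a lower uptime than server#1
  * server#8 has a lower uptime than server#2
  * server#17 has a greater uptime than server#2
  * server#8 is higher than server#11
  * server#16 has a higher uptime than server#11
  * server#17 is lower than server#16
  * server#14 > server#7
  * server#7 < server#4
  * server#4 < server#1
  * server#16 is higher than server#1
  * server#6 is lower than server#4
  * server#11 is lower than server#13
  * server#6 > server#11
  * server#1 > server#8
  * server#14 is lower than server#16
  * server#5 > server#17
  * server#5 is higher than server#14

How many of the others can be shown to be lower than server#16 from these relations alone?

10

The elements the relations force below server#16 are server#11, server#8, server#7, server#13, server#6, server#2, server#17, server#4, server#1, server#14 — no chain reaches any other.
That is 10.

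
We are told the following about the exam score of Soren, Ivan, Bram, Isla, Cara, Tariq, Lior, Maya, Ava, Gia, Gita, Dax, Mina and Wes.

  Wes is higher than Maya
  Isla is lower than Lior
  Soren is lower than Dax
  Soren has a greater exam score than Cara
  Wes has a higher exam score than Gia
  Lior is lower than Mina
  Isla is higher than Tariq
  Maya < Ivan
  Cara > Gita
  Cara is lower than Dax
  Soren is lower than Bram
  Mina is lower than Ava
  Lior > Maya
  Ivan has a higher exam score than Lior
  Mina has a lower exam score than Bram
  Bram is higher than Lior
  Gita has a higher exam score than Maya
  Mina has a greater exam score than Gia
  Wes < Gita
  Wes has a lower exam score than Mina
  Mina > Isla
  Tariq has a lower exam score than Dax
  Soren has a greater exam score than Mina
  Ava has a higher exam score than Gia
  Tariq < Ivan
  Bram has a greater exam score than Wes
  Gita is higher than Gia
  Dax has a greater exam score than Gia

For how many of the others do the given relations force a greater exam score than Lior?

6

Directly above Lior: Mina, Ivan, Bram.
One step further: Ava, Soren (5 so far).
One step further: Dax (6 so far).
No other element is forced above Lior by the given relations, so the count is 6.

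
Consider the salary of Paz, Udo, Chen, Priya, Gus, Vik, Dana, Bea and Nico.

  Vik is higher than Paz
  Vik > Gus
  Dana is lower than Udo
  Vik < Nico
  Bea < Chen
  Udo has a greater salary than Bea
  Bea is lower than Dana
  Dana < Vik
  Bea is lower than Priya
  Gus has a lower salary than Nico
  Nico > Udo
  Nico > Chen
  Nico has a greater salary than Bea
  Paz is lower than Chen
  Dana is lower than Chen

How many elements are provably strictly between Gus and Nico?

The relations place Gus below Nico. An element lies strictly between them when it is forced above Gus and also forced below Nico.
Above Gus: {Vik}. Below Nico: {Paz, Bea, Dana, Chen, Vik, Udo}.
Intersection: {Vik} — 1.

1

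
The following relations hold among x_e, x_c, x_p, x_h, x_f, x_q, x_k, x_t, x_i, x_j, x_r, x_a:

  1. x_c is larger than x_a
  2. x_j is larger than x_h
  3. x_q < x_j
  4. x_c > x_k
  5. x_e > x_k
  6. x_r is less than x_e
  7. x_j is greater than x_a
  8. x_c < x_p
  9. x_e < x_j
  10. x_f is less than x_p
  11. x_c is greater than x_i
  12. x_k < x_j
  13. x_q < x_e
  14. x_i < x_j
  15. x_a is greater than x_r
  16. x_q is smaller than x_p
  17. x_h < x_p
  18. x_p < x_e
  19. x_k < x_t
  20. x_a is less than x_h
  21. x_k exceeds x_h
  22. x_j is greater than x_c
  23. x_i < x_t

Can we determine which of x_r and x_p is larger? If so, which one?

Link the given pairs in sequence: x_r < x_a; x_a < x_h; x_h < x_k; x_k < x_c; x_c < x_p.
Together: x_r < x_a < x_h < x_k < x_c < x_p.
So x_p is larger.

x_p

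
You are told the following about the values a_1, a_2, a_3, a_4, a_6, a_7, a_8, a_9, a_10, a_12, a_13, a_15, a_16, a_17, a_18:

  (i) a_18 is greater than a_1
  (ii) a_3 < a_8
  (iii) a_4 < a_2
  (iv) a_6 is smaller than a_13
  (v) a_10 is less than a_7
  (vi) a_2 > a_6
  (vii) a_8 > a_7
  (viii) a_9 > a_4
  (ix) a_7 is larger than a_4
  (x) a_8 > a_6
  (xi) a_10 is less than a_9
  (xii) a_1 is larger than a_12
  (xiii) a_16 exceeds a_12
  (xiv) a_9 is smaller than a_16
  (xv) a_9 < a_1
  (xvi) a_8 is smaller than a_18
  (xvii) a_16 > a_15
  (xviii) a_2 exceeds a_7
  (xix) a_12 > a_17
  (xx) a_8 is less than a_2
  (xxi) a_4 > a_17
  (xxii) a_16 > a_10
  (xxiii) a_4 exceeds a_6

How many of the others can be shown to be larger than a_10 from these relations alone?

From a_10 the given relations immediately reach a_7, a_9, a_16.
From those, a_8, a_1, a_2 — 6 in total.
From those, a_18 — 7 in total.
Nothing else is reachable above a_10; 7 in all.

7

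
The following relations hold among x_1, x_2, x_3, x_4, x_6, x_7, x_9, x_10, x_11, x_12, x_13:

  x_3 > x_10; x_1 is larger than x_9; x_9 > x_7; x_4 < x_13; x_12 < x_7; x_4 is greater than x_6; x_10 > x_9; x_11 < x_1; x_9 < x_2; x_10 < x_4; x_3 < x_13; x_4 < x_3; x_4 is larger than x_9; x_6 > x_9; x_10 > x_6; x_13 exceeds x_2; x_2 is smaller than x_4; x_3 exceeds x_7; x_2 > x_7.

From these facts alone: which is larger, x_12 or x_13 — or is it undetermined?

x_13

x_12 < x_7 and x_7 < x_9 give x_12 < x_9.
With x_9 < x_2: x_12 < x_7 < x_9 < x_2.
Then x_2 < x_4 extends the chain to x_4.
Then x_4 < x_3 extends the chain to x_3.
With x_3 < x_13: x_12 < x_7 < x_9 < x_2 < x_4 < x_3 < x_13.
So x_13 is larger.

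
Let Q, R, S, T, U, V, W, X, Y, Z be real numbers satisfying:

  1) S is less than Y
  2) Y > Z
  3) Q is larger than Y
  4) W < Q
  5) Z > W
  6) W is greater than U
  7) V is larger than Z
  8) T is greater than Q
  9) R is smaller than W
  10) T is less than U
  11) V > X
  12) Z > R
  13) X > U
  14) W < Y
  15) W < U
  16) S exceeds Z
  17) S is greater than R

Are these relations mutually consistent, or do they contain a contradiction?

Chaining the given relations yields W < Z < S < Y < Q < T < U, so W < U. But one relation states U < W. These cannot both hold.

inconsistent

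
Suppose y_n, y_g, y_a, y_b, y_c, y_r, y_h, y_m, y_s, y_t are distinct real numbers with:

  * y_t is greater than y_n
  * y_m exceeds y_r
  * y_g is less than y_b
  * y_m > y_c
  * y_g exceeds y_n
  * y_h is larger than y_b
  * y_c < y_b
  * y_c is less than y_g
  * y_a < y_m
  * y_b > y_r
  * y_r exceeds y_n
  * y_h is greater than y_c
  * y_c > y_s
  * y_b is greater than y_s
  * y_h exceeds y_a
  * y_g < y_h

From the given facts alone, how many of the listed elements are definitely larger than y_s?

The elements the relations force above y_s are y_c, y_m, y_g, y_b, y_h — no chain reaches any other.
That is 5.

5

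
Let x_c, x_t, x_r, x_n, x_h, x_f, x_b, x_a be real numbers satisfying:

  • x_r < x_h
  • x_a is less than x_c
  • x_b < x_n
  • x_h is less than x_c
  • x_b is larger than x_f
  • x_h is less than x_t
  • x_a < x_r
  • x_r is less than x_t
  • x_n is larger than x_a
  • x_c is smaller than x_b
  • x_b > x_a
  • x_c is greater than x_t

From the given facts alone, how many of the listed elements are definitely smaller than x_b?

6

The elements the relations force below x_b are x_a, x_f, x_r, x_h, x_t, x_c — no chain reaches any other.
That is 6.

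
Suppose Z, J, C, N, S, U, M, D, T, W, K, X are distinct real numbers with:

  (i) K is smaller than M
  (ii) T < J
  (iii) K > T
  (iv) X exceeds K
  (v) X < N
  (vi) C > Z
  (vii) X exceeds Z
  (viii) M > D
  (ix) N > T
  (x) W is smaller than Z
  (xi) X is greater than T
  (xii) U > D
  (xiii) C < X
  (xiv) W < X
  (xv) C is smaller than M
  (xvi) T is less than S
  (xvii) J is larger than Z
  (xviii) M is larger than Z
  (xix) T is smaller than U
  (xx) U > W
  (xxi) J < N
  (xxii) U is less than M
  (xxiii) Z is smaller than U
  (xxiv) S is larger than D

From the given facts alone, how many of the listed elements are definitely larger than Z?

6

The elements the relations force above Z are C, J, X, N, U, M — no chain reaches any other.
That is 6.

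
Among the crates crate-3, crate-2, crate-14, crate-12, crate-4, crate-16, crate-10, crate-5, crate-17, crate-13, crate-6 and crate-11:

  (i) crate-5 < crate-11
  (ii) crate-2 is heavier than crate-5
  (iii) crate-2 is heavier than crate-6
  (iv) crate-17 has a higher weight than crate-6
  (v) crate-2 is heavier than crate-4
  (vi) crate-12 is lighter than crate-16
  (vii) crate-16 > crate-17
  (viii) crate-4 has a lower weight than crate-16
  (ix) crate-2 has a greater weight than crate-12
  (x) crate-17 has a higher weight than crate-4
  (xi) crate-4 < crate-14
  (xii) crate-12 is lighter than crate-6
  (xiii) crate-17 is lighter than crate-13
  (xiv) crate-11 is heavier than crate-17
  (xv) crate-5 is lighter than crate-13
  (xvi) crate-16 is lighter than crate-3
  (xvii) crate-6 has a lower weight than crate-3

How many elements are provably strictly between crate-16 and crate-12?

2

Chaining upward from crate-12 reaches: crate-6, crate-17, crate-3, crate-13, crate-11, crate-2.
Chaining downward from crate-16 reaches: crate-6, crate-4, crate-17.
Strictly between crate-12 and crate-16 are those in both lists: crate-6, crate-17 — 2 elements.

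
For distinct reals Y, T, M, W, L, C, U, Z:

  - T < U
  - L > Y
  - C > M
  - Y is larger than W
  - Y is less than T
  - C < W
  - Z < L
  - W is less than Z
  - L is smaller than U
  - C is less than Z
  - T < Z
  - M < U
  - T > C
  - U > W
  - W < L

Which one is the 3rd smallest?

Chaining the given pairs: M < C < W < Y < T < Z < L < U.
Counting 3 from the smallest end gives W.

W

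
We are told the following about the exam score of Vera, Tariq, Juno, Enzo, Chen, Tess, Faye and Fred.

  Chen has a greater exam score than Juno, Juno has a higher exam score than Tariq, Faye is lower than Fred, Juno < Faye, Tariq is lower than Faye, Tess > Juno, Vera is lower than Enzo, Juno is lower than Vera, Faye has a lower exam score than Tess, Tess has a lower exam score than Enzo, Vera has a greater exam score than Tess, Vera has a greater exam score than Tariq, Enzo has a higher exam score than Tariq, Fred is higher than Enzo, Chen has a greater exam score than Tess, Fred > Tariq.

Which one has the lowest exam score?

Tariq

Juno is not least since Tariq < Juno; Faye is not least since Juno < Faye; Tess is not least since Faye < Tess; Chen is not least since Tess < Chen; Vera is not least since Juno < Vera; Enzo is not least since Tariq < Enzo; Fred is not least since Tariq < Fred.
Only Tariq has nothing below it, so Tariq is the lowest exam score.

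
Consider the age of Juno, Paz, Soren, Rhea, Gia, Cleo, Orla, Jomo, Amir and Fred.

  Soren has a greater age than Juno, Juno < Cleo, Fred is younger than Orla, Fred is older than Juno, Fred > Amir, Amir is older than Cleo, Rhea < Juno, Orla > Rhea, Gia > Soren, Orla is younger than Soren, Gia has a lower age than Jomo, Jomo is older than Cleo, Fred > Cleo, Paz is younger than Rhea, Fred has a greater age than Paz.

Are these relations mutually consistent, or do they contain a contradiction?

Every relation is compatible with Paz < Rhea < Juno < Cleo < Amir < Fred < Orla < Soren < Gia < Jomo; the set is consistent.

consistent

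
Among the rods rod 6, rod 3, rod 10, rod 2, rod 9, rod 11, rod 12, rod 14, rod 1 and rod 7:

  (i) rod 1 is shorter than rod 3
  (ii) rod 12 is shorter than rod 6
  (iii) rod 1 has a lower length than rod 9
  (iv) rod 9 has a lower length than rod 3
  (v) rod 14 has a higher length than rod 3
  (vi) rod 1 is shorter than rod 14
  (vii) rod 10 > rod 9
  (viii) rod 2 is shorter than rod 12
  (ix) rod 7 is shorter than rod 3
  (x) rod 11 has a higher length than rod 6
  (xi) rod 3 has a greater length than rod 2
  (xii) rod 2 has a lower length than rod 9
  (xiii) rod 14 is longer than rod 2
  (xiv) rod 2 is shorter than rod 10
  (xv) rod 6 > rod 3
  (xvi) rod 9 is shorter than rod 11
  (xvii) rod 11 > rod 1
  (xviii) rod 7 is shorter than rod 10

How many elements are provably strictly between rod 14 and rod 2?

2

Chaining upward from rod 2 reaches: rod 9, rod 12, rod 3, rod 6, rod 11, rod 10.
Chaining downward from rod 14 reaches: rod 7, rod 1, rod 9, rod 3.
Strictly between rod 2 and rod 14 are those in both lists: rod 9, rod 3 — 2 elements.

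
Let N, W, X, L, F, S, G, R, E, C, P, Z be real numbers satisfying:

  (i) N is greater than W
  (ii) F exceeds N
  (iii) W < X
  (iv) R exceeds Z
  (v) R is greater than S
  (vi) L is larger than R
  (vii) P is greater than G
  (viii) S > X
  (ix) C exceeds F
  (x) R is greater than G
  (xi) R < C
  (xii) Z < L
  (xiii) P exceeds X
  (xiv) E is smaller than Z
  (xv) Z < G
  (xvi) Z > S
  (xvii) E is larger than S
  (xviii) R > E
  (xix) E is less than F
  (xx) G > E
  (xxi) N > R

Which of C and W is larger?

C

Chaining the given relations: W < X < S < E < Z < G < R < N < F < C.
So W < C; C is the larger of the two.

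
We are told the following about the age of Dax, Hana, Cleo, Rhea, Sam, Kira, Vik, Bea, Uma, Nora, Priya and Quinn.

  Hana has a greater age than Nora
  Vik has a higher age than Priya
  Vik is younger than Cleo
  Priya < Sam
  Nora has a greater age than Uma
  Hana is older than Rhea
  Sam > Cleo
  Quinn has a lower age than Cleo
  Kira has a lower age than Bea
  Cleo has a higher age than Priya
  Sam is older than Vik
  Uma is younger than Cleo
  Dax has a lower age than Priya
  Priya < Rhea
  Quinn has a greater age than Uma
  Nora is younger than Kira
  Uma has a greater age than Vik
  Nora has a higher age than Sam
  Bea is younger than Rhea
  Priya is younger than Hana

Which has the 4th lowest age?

The consecutive relations fix a unique order: Dax < Priya < Vik < Uma < Quinn < Cleo < Sam < Nora < Kira < Bea < Rhea < Hana.
Counting 4 from the smallest end gives Uma.

Uma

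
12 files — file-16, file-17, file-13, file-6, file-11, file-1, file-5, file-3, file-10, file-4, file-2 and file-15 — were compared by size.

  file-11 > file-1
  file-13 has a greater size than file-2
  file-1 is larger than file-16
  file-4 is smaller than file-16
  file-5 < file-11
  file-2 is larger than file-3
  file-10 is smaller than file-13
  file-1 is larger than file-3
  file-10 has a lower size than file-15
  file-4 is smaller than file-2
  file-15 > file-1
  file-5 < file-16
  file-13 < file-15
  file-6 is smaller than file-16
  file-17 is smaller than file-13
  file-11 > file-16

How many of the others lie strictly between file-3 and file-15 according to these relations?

3

The relations place file-3 below file-15. An element lies strictly between them when it is forced above file-3 and also forced below file-15.
Above file-3: {file-2, file-1, file-11, file-13}. Below file-15: {file-6, file-4, file-10, file-17, file-5, file-2, file-16, file-1, file-13}.
Intersection: {file-2, file-1, file-13} — 3.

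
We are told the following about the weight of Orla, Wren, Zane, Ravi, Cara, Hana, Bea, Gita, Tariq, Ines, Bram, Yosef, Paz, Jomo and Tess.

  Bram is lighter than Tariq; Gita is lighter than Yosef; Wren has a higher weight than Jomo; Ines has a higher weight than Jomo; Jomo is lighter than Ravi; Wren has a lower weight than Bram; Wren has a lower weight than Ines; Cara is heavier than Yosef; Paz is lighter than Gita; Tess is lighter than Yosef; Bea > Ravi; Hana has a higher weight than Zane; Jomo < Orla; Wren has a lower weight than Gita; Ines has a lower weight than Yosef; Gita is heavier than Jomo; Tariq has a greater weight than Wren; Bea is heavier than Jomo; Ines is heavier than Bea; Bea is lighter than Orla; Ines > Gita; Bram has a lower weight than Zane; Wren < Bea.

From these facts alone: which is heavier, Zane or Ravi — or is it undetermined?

undetermined

Following every chain through Ravi: above Ravi we get Bea, Orla, Ines, Yosef, Cara; below Ravi we get Jomo.
Zane is not reached, and no chain runs the other way from Zane to Ravi.
So the given relations leave the order of Ravi and Zane undetermined.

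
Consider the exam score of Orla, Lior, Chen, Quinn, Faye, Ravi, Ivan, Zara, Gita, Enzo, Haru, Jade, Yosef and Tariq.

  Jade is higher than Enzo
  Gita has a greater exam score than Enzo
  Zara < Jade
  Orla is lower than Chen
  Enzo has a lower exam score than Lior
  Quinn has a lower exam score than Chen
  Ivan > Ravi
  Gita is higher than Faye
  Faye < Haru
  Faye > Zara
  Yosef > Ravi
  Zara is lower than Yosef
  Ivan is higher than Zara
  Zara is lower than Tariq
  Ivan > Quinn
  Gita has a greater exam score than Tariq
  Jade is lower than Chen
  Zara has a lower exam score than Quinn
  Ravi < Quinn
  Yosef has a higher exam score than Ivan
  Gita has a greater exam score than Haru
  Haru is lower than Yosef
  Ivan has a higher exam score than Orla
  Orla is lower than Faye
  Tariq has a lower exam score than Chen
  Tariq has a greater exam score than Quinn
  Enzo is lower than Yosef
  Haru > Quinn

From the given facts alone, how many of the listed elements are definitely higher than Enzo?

The elements the relations force above Enzo are Gita, Jade, Yosef, Lior, Chen — no chain reaches any other.
That is 5.

5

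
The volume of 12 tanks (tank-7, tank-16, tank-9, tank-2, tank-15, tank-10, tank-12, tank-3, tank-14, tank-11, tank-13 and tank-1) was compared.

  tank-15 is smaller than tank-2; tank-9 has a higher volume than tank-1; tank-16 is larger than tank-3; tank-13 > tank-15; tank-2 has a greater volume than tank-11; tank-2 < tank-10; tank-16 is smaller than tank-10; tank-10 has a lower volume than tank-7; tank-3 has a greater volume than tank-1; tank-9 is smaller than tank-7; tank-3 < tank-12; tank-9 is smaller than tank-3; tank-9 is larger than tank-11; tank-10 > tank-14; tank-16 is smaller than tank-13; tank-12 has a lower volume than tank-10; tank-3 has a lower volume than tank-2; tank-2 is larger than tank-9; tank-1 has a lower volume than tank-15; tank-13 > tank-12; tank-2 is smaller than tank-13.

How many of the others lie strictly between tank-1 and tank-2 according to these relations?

3

Chaining upward from tank-1 reaches: tank-15, tank-9, tank-3, tank-16, tank-12, tank-10, tank-13, tank-7.
Chaining downward from tank-2 reaches: tank-11, tank-15, tank-9, tank-3.
Strictly between tank-1 and tank-2 are those in both lists: tank-15, tank-9, tank-3 — 3 elements.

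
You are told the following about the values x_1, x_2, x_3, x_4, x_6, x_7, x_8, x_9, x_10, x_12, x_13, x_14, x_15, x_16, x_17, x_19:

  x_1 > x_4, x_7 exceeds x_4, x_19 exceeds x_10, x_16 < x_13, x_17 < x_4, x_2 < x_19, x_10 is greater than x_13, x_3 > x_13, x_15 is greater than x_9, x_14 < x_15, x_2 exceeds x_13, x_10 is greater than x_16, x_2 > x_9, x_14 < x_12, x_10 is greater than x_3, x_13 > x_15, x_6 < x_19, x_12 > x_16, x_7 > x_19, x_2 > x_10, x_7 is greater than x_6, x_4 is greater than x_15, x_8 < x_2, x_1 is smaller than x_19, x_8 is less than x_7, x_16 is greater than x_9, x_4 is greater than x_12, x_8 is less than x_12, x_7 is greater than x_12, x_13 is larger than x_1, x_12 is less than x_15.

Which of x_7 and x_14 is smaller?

x_14 < x_12 and x_12 < x_15 give x_14 < x_15.
With x_15 < x_4: x_14 < x_12 < x_15 < x_4.
With x_4 < x_1: x_14 < x_12 < x_15 < x_4 < x_1.
With x_1 < x_13: x_14 < x_12 < x_15 < x_4 < x_1 < x_13.
Then x_13 < x_3 extends the chain to x_3.
With x_3 < x_10: x_14 < x_12 < x_15 < x_4 < x_1 < x_13 < x_3 < x_10.
Then x_10 < x_2 extends the chain to x_2.
Then x_2 < x_19 extends the chain to x_19.
Then x_19 < x_7 extends the chain to x_7.
So x_14 < x_7; x_14 is the smaller of the two.

x_14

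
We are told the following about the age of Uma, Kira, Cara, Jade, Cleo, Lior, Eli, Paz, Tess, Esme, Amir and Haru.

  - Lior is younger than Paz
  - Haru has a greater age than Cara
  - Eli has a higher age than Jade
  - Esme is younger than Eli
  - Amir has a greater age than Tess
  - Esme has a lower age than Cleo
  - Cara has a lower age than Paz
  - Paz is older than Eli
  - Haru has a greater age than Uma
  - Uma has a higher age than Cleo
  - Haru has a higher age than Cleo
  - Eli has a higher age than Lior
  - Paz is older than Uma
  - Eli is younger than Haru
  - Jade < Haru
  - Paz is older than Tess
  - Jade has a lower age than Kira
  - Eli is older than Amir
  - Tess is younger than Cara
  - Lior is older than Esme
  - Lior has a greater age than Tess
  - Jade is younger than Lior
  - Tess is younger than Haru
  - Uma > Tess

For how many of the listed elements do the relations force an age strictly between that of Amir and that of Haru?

Chaining upward from Amir reaches: Eli, Paz.
Chaining downward from Haru reaches: Tess, Esme, Jade, Lior, Cleo, Uma, Cara, Eli.
Strictly between Amir and Haru are those in both lists: Eli — 1 element.

1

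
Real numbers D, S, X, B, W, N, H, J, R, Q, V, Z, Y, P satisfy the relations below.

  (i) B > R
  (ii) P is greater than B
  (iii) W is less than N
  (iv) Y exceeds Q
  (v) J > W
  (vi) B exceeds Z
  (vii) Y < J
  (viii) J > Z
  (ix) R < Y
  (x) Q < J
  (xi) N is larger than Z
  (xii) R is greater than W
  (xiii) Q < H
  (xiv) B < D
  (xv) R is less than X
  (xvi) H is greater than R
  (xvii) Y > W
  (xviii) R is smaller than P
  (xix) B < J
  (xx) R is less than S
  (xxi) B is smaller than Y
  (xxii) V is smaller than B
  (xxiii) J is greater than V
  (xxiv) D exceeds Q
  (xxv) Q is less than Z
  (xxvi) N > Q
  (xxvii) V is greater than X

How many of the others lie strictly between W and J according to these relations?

The relations place W below J. An element lies strictly between them when it is forced above W and also forced below J.
Above W: {R, X, V, H, S, B, N, P, D, Y}. Below J: {R, X, Q, V, Z, B, Y}.
Intersection: {R, X, V, B, Y} — 5.

5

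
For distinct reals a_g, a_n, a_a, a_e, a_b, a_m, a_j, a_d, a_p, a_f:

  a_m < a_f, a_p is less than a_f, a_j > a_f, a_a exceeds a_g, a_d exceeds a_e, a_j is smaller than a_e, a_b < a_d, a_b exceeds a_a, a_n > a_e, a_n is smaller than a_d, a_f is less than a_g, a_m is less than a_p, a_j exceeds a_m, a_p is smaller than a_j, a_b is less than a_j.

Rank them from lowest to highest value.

Each adjacent pair is fixed by a given relation: a_m < a_p; a_p < a_f; a_f < a_g; a_g < a_a; a_a < a_b; a_b < a_j; a_j < a_e; a_e < a_n; a_n < a_d. Chaining them end to end gives the full order.

a_m < a_p < a_f < a_g < a_a < a_b < a_j < a_e < a_n < a_d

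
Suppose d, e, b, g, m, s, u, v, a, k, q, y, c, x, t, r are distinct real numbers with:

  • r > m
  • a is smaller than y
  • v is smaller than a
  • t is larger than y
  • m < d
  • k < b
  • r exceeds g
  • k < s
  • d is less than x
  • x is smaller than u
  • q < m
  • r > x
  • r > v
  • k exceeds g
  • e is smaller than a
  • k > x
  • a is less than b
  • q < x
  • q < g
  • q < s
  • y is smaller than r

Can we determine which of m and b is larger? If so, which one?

The relevant relations are m < d; d < x; x < k; k < b.
Together: m < d < x < k < b.
So b is larger.

b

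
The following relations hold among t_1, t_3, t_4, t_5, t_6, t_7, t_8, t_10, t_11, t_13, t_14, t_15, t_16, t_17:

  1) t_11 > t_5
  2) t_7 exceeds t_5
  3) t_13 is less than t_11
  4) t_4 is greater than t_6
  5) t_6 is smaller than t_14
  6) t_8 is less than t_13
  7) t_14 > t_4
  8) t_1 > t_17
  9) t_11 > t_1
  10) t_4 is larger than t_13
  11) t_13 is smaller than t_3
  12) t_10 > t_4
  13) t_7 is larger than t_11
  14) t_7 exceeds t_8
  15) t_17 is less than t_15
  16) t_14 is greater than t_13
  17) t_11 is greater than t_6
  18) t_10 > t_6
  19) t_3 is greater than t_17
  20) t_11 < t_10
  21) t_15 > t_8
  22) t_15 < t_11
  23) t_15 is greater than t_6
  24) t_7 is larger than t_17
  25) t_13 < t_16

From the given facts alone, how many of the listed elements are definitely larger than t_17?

The elements the relations force above t_17 are t_15, t_3, t_1, t_11, t_10, t_7 — no chain reaches any other.
That is 6.

6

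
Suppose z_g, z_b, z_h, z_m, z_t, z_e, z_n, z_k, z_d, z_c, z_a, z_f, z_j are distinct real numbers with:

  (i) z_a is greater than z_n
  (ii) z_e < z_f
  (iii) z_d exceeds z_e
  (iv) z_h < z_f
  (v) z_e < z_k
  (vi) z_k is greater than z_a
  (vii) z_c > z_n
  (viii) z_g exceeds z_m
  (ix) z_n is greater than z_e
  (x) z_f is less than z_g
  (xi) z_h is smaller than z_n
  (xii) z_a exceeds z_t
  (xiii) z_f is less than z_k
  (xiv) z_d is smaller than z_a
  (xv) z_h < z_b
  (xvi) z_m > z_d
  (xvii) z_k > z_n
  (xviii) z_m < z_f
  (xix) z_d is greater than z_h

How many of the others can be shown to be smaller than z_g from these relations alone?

Directly below z_g: z_m, z_f.
One step further: z_h, z_e, z_d (5 so far).
No other element is forced below z_g by the given relations, so the count is 5.

5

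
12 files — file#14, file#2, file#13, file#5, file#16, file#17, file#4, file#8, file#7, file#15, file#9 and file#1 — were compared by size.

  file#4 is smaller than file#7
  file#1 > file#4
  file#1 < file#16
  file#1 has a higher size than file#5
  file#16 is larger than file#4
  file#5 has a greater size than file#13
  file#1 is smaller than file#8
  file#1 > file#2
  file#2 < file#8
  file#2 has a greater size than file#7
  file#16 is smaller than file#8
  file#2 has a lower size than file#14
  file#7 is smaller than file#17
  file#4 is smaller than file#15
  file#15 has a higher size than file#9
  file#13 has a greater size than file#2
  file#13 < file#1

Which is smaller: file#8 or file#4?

Chaining the given relations: file#4 < file#7 < file#2 < file#13 < file#5 < file#1 < file#8.
So file#4 < file#8; file#4 is the smaller of the two.

file#4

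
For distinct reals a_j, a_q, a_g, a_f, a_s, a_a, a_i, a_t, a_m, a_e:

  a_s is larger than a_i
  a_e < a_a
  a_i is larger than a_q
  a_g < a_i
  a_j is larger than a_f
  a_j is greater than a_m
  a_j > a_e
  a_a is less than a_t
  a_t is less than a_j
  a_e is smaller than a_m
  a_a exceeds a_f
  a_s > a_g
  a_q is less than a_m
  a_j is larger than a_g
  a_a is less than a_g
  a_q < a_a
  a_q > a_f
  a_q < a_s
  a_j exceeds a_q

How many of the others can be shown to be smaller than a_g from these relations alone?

4

The elements the relations force below a_g are a_f, a_e, a_q, a_a — no chain reaches any other.
That is 4.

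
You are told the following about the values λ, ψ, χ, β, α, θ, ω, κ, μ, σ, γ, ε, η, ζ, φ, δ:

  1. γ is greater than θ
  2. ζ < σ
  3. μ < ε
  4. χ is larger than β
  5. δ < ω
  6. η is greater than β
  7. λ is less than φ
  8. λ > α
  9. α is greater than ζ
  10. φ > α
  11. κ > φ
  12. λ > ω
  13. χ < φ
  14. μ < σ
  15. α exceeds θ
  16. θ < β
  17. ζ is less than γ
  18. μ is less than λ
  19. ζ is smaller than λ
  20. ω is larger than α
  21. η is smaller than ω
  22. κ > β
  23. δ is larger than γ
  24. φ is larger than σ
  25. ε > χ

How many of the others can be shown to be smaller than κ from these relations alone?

The elements the relations force below κ are θ, β, μ, ζ, α, χ, γ, η, δ, ω, σ, λ, φ — no chain reaches any other.
That is 13.

13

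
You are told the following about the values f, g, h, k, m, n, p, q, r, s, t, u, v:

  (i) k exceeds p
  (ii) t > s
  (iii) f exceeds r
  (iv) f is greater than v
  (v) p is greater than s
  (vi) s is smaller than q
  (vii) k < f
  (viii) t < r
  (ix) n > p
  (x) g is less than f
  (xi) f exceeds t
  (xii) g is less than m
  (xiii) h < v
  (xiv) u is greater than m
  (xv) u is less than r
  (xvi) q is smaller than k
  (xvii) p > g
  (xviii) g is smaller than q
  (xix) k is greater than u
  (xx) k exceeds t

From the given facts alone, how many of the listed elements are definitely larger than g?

The elements the relations force above g are m, u, q, p, r, k, n, f — no chain reaches any other.
That is 8.

8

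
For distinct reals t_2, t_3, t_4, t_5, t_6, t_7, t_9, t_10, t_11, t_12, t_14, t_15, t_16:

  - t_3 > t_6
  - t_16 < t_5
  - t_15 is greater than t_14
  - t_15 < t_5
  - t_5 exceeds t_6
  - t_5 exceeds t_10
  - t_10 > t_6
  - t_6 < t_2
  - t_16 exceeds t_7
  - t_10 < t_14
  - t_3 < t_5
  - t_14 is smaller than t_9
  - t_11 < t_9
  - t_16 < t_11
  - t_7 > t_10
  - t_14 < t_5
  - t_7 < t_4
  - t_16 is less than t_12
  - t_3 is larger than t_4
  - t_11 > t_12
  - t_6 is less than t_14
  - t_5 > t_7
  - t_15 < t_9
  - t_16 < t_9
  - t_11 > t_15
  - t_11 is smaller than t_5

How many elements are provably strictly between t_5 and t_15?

Chaining upward from t_15 reaches: t_11, t_9.
Chaining downward from t_5 reaches: t_6, t_10, t_14, t_7, t_16, t_4, t_12, t_11, t_3.
Strictly between t_15 and t_5 are those in both lists: t_11 — 1 element.

1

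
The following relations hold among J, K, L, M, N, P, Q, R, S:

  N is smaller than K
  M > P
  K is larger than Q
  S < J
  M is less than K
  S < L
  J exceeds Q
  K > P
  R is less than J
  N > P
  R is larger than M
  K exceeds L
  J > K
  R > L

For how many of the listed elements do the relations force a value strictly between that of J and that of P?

4

The relations place P below J. An element lies strictly between them when it is forced above P and also forced below J.
Above P: {M, N, K, R}. Below J: {S, M, N, Q, L, K, R}.
Intersection: {M, N, K, R} — 4.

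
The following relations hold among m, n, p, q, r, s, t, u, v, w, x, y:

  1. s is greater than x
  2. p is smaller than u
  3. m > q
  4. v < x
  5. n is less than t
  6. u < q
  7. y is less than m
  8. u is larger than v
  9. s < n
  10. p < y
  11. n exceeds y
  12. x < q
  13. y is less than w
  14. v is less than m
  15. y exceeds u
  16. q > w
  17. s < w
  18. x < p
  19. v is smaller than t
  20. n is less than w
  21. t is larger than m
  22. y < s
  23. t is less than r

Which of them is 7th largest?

s

The consecutive relations fix a unique order: v < x < p < u < y < s < n < w < q < m < t < r.
The 7th largest is s.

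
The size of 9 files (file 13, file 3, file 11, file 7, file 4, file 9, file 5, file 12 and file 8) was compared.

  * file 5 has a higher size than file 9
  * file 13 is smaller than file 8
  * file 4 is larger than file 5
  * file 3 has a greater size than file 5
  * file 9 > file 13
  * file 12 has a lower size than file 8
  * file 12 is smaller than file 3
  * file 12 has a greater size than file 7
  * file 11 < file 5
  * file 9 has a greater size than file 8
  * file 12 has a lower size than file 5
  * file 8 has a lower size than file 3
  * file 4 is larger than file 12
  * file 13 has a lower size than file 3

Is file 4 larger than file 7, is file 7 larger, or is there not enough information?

file 4

file 7 < file 12 and file 12 < file 8 give file 7 < file 8.
Then file 8 < file 9 extends the chain to file 9.
Then file 9 < file 5 extends the chain to file 5.
Then file 5 < file 4 extends the chain to file 4.
So file 4 is larger.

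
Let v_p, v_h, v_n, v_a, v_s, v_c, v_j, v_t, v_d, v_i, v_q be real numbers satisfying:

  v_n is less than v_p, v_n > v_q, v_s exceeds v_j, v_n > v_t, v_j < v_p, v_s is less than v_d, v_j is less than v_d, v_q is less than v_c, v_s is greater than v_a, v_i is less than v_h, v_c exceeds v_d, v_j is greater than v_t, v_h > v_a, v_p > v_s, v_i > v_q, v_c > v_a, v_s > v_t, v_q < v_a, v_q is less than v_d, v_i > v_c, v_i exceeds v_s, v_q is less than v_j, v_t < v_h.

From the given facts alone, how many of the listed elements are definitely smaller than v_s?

4

From v_s the given relations immediately reach v_a, v_t, v_j.
From those, v_q — 4 in total.
Nothing else is reachable below v_s; 4 in all.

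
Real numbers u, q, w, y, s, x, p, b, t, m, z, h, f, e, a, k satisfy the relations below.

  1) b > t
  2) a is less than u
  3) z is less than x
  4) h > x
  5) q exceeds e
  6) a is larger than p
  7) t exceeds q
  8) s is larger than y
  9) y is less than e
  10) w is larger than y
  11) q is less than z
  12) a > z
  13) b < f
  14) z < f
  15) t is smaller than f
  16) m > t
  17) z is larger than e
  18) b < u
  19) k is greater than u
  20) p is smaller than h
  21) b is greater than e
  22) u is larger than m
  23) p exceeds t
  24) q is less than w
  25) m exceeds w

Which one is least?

Chaining upward from y: directly above it, e, w, s; then q, z, b, m; then t, x, f, a, u; then p, h, k.
That covers every other element, and nothing is given below y, so y is the least.

y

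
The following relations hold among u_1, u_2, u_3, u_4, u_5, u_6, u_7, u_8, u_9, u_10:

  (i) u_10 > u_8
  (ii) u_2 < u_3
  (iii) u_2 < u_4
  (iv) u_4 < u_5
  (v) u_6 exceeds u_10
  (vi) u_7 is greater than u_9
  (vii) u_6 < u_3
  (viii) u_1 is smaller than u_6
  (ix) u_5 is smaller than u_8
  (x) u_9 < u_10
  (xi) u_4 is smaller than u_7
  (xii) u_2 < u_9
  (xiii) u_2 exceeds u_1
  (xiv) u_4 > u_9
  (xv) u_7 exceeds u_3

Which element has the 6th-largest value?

Piecing the relations together gives one ordering: u_1 < u_2 < u_9 < u_4 < u_5 < u_8 < u_10 < u_6 < u_3 < u_7.
Counting 6 from the largest end gives u_5.

u_5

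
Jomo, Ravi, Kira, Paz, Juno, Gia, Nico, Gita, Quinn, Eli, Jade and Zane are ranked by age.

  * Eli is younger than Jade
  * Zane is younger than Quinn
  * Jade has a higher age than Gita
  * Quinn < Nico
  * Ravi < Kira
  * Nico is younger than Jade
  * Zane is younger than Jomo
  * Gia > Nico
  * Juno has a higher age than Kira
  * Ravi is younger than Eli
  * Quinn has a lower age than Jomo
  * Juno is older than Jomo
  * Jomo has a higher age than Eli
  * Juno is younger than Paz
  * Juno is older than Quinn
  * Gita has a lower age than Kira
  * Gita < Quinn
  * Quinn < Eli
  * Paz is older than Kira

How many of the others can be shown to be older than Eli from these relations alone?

4

The elements the relations force above Eli are Jomo, Jade, Juno, Paz — no chain reaches any other.
That is 4.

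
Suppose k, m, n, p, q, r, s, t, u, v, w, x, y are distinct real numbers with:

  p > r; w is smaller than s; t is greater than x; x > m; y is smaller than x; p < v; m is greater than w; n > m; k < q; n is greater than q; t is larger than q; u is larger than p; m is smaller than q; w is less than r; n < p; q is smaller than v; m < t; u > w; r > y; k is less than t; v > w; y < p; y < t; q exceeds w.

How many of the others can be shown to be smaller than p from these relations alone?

Directly below p: y, r, n.
One step further: w, m, q (6 so far).
One step further: k (7 so far).
No other element is forced below p by the given relations, so the count is 7.

7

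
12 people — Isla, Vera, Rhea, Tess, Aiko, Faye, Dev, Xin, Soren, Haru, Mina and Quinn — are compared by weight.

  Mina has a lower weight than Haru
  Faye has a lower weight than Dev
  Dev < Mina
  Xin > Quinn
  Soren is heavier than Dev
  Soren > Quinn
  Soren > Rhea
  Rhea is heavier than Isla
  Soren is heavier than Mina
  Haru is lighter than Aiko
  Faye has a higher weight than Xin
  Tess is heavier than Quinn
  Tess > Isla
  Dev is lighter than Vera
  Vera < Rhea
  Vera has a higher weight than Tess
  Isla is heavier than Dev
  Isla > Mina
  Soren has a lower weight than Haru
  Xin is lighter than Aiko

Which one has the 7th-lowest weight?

The consecutive relations fix a unique order: Quinn < Xin < Faye < Dev < Mina < Isla < Tess < Vera < Rhea < Soren < Haru < Aiko.
Counting 7 from the smallest end gives Tess.

Tess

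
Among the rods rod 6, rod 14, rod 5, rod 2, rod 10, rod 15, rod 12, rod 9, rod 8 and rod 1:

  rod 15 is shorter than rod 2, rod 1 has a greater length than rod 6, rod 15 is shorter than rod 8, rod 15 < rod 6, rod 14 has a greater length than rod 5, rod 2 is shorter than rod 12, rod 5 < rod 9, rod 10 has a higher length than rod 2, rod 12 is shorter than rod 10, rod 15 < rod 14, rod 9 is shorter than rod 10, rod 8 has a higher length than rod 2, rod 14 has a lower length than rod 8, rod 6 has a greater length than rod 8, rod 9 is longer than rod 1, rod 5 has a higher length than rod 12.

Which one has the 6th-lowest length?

The consecutive relations fix a unique order: rod 15 < rod 2 < rod 12 < rod 5 < rod 14 < rod 8 < rod 6 < rod 1 < rod 9 < rod 10.
The 6th smallest is rod 8.

rod 8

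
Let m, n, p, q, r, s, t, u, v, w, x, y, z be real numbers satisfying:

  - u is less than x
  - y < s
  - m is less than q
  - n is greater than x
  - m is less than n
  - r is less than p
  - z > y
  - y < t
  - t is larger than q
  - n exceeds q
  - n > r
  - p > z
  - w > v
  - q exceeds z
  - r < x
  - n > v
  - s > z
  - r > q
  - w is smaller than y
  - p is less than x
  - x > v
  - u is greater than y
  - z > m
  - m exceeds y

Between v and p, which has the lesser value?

v

Following the relations from v: v < w < y < m < z < q < r < p.
So v < p; v is the smaller of the two.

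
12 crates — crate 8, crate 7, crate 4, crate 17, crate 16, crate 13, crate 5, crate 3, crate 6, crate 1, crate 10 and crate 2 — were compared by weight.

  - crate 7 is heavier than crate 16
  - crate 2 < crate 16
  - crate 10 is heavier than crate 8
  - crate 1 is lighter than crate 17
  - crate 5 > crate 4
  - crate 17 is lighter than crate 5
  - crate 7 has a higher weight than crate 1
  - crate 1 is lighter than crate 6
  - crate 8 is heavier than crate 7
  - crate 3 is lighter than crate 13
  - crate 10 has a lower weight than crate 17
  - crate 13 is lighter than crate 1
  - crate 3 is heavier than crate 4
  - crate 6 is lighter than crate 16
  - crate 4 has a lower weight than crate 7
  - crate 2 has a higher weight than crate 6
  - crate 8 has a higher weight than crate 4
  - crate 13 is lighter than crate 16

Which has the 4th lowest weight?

The consecutive relations fix a unique order: crate 4 < crate 3 < crate 13 < crate 1 < crate 6 < crate 2 < crate 16 < crate 7 < crate 8 < crate 10 < crate 17 < crate 5.
The 4th smallest is crate 1.

crate 1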